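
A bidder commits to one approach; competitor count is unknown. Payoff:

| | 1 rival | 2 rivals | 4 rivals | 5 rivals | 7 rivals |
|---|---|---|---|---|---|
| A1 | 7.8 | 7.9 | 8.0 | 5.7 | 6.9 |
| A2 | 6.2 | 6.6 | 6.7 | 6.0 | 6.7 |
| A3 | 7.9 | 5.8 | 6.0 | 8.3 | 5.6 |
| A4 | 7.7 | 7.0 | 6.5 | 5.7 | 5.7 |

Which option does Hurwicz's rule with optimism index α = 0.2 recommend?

A1: 0.2·8.0 + 0.8·5.7 = 6.16
A2: 0.2·6.7 + 0.8·6.0 = 6.14
A3: 0.2·8.3 + 0.8·5.6 = 6.14
A4: 0.2·7.7 + 0.8·5.7 = 6.1
Highest Hurwicz score = 6.16 → A1.

A1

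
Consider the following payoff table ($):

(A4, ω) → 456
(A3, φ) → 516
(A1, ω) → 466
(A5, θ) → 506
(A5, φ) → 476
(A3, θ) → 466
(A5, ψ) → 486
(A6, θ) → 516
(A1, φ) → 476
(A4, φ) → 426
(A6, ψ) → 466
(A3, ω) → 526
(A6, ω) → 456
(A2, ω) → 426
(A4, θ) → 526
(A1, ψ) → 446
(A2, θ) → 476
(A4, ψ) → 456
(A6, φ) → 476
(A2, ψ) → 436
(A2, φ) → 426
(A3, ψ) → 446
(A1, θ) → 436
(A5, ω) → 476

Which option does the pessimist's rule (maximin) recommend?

Row minima: A1=436, A2=426, A3=446, A4=426, A5=476, A6=456
Best worst-case = 476 → A5.

A5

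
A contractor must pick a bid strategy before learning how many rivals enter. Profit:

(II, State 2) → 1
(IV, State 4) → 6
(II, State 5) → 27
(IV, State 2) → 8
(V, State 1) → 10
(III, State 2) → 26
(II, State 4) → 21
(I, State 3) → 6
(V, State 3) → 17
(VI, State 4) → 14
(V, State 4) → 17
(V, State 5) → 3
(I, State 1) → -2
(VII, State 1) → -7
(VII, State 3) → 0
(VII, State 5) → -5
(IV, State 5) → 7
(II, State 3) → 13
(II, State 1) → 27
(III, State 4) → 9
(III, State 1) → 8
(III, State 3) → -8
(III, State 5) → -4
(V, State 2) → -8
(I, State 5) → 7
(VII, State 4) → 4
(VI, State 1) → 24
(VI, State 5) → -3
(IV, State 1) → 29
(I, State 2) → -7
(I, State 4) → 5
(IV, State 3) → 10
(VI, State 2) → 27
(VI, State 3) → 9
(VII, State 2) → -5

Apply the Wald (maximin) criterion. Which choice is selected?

IV

Row minima: I=-7, II=1, III=-8, IV=6, V=-8, VI=-3, VII=-7
Best worst-case = 6 → IV.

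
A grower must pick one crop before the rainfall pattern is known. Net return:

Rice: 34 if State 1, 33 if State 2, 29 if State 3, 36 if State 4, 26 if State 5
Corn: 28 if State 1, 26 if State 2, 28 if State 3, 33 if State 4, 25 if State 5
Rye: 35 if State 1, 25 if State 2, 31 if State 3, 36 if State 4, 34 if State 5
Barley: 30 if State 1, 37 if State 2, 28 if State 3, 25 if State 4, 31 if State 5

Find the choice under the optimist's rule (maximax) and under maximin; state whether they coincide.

maximax → Barley; maximin → Rice (disagree)

Row maxima: Rice=36, Corn=33, Rye=36, Barley=37
Best best-case = 37 → Barley.
Row minima: Rice=26, Corn=25, Rye=25, Barley=25
Best worst-case = 26 → Rice.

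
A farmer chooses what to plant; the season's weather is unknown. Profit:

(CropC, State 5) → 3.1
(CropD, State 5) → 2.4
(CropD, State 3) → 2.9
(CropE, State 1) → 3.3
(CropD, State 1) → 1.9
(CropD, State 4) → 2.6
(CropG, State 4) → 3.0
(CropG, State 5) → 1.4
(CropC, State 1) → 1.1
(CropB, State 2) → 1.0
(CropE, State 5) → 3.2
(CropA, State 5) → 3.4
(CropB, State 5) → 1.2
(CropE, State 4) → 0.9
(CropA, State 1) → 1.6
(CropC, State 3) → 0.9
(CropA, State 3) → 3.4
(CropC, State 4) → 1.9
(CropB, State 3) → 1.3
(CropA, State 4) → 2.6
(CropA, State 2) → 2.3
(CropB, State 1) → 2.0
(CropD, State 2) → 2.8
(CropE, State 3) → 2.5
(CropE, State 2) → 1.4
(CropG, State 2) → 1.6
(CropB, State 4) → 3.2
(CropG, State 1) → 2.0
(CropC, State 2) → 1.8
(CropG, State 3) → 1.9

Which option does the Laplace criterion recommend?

CropA

Row averages: CropB=1.74, CropC=1.76, CropG=1.98, CropE=2.26, CropD=2.52, CropA=2.66
Highest average = 2.66 → CropA.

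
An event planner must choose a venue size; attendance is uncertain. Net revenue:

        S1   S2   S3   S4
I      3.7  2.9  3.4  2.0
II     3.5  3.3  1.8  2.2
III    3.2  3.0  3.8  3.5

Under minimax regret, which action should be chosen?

Column bests: S1=3.7, S2=3.3, S3=3.8, S4=3.5.
I regrets: 0.0, 0.4, 0.4, 1.5 → max 1.5
II regrets: 0.2, 0.0, 2.0, 1.3 → max 2.0
III regrets: 0.5, 0.3, 0.0, 0.0 → max 0.5
Smallest max regret = 0.5 → III.

III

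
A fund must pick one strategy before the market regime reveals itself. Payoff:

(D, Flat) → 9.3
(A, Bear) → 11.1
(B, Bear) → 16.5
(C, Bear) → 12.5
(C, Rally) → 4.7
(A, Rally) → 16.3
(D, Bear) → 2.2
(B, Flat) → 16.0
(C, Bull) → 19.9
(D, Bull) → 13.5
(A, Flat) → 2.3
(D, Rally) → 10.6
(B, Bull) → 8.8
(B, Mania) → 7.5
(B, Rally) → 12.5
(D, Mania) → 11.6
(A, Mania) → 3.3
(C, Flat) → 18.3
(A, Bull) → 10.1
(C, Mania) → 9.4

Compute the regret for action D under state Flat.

9.0

Best payoff under Flat is 18.3.
Regret = 18.3 − 9.3 = 9.0.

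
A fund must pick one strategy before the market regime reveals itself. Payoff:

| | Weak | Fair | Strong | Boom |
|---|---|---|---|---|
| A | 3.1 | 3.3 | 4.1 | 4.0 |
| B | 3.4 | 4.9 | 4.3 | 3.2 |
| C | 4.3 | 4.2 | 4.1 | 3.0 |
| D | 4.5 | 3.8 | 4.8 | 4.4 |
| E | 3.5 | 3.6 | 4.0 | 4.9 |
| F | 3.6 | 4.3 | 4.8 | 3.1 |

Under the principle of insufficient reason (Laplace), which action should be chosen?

Row averages: A=3.625, B=3.95, C=3.9, D=4.375, E=4, F=3.95
Highest average = 4.375 → D.

D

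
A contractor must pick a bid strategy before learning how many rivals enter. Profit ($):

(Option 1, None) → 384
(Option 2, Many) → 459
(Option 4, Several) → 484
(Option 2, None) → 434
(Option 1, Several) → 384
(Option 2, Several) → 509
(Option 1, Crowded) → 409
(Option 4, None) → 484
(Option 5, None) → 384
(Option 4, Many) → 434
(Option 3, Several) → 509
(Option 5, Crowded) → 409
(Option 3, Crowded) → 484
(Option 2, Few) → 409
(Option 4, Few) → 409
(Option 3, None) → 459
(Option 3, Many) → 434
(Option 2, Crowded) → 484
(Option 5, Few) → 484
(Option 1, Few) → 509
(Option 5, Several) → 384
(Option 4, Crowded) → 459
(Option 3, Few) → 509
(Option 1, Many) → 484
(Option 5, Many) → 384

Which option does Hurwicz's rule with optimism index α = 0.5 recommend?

Option 1: 0.5·509 + 0.5·384 = 446.5
Option 2: 0.5·509 + 0.5·409 = 459
Option 3: 0.5·509 + 0.5·434 = 471.5
Option 4: 0.5·484 + 0.5·409 = 446.5
Option 5: 0.5·484 + 0.5·384 = 434
Highest Hurwicz score = 471.5 → Option 3.

Option 3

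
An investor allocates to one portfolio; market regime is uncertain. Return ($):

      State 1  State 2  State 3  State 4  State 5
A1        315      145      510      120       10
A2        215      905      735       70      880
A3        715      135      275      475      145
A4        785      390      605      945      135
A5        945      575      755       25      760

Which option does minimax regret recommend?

Column bests: State 1=945, State 2=905, State 3=755, State 4=945, State 5=880.
A1 regrets: 630, 760, 245, 825, 870 → max 870
A2 regrets: 730, 0, 20, 875, 0 → max 875
A3 regrets: 230, 770, 480, 470, 735 → max 770
A4 regrets: 160, 515, 150, 0, 745 → max 745
A5 regrets: 0, 330, 0, 920, 120 → max 920
Smallest max regret = 745 → A4.

A4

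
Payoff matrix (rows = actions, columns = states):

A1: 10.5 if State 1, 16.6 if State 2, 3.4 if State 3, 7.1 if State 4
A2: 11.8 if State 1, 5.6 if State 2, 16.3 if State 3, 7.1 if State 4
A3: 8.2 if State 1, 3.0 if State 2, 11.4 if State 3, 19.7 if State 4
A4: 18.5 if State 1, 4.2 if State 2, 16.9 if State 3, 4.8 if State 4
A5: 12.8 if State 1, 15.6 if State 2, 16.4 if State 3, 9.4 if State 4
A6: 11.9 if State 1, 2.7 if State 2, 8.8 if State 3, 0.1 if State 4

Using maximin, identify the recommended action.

A5

Row minima: A1=3.4, A2=5.6, A3=3.0, A4=4.2, A5=9.4, A6=0.1
Best worst-case = 9.4 → A5.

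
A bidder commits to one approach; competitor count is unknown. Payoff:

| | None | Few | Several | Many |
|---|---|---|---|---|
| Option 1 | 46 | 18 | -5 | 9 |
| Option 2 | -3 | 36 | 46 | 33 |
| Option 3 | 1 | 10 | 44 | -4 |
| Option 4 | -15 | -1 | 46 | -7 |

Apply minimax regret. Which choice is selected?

Column bests: None=46, Few=36, Several=46, Many=33.
Option 1 regrets: 0, 18, 51, 24 → max 51
Option 2 regrets: 49, 0, 0, 0 → max 49
Option 3 regrets: 45, 26, 2, 37 → max 45
Option 4 regrets: 61, 37, 0, 40 → max 61
Smallest max regret = 45 → Option 3.

Option 3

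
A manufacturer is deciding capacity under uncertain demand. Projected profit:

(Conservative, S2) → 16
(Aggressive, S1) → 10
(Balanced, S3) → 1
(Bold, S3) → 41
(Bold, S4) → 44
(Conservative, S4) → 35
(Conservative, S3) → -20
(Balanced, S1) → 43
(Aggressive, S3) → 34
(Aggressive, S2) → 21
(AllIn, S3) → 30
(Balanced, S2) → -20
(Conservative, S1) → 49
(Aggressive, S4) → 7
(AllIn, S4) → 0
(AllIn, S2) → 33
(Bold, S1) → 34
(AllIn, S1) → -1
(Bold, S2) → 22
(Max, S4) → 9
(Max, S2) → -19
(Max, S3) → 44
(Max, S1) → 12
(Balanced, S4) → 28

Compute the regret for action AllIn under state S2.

Best payoff under S2 is 33.
Regret = 33 − 33 = 0.

0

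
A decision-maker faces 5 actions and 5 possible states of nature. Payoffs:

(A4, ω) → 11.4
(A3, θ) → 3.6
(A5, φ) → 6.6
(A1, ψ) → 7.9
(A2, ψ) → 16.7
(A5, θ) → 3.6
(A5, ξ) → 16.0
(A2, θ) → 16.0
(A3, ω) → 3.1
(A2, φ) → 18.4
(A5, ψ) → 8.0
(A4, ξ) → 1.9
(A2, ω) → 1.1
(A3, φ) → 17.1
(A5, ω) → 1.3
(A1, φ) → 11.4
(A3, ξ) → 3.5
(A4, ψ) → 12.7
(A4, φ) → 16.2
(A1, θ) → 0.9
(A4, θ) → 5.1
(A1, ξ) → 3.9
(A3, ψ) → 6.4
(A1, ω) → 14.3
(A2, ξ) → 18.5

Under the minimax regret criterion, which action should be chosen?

Column bests: θ=16.0, φ=18.4, ψ=16.7, ω=14.3, ξ=18.5.
A1 regrets: 15.1, 7.0, 8.8, 0.0, 14.6 → max 15.1
A2 regrets: 0.0, 0.0, 0.0, 13.2, 0.0 → max 13.2
A3 regrets: 12.4, 1.3, 10.3, 11.2, 15.0 → max 15.0
A4 regrets: 10.9, 2.2, 4.0, 2.9, 16.6 → max 16.6
A5 regrets: 12.4, 11.8, 8.7, 13.0, 2.5 → max 13.0
Smallest max regret = 13.0 → A5.

A5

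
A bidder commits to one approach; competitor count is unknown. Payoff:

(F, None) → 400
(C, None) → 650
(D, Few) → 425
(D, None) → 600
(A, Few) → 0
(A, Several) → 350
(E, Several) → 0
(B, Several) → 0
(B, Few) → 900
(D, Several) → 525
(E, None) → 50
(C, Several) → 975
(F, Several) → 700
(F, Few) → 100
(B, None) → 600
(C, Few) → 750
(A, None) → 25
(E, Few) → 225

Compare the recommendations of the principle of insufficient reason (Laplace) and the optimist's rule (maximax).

laplace → C; maximax → C (agree)

Row averages: A=125, B=500, C=2375/3, D=1550/3, E=275/3, F=400
Highest average = 2375/3 → C.
Row maxima: A=350, B=900, C=975, D=600, E=225, F=700
Best best-case = 975 → C.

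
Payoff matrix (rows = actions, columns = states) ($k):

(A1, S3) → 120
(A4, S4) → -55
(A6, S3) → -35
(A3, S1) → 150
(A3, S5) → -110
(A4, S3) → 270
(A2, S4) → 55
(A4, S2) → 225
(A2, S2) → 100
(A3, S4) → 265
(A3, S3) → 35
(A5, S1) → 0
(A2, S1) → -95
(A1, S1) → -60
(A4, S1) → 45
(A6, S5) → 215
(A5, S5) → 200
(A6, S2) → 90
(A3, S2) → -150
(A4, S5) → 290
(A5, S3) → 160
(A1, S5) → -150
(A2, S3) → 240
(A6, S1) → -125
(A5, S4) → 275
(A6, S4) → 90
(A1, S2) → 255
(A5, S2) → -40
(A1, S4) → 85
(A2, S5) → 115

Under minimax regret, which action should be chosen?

A2

Column bests: S1=150, S2=255, S3=270, S4=275, S5=290.
A1 regrets: 210, 0, 150, 190, 440 → max 440
A2 regrets: 245, 155, 30, 220, 175 → max 245
A3 regrets: 0, 405, 235, 10, 400 → max 405
A4 regrets: 105, 30, 0, 330, 0 → max 330
A5 regrets: 150, 295, 110, 0, 90 → max 295
A6 regrets: 275, 165, 305, 185, 75 → max 305
Smallest max regret = 245 → A2.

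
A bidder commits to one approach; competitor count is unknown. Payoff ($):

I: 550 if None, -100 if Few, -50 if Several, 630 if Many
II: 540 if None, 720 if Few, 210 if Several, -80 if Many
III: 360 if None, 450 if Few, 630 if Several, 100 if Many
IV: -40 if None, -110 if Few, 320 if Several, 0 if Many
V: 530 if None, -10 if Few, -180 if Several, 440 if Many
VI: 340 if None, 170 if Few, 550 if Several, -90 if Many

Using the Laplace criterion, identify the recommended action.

Row averages: I=257.5, II=347.5, III=385, IV=42.5, V=195, VI=242.5
Highest average = 385 → III.

III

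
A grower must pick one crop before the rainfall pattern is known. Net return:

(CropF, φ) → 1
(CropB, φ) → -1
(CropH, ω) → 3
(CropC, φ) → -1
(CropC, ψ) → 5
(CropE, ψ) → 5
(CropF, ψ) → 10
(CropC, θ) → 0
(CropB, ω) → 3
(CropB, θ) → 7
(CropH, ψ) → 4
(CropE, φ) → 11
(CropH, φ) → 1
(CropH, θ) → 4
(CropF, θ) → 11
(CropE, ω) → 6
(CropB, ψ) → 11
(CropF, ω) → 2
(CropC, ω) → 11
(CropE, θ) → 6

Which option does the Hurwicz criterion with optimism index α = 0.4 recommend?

CropB: 0.4·11 + 0.6·(-1) = 3.8
CropF: 0.4·11 + 0.6·1 = 5
CropE: 0.4·11 + 0.6·5 = 7.4
CropC: 0.4·11 + 0.6·(-1) = 3.8
CropH: 0.4·4 + 0.6·1 = 2.2
Highest Hurwicz score = 7.4 → CropE.

CropE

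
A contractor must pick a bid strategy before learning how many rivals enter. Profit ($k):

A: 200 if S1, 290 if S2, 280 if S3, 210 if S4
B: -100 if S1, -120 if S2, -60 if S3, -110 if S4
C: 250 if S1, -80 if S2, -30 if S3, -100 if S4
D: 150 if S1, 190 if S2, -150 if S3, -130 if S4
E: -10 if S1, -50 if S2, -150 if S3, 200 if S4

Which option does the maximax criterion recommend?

A

Row maxima: A=290, B=-60, C=250, D=190, E=200
Best best-case = 290 → A.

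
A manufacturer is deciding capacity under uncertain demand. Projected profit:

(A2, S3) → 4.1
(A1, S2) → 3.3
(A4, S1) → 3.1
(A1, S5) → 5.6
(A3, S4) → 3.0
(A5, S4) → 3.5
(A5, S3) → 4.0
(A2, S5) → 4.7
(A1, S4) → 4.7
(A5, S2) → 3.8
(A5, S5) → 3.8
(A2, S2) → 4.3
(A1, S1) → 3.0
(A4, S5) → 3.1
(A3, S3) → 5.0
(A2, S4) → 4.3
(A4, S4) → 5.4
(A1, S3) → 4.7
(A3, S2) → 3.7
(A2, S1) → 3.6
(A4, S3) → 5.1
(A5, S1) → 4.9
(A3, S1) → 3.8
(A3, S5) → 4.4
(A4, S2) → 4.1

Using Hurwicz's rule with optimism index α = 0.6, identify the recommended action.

A1

A1: 0.6·5.6 + 0.4·3.0 = 4.56
A2: 0.6·4.7 + 0.4·3.6 = 4.26
A3: 0.6·5.0 + 0.4·3.0 = 4.2
A4: 0.6·5.4 + 0.4·3.1 = 4.48
A5: 0.6·4.9 + 0.4·3.5 = 4.34
Highest Hurwicz score = 4.56 → A1.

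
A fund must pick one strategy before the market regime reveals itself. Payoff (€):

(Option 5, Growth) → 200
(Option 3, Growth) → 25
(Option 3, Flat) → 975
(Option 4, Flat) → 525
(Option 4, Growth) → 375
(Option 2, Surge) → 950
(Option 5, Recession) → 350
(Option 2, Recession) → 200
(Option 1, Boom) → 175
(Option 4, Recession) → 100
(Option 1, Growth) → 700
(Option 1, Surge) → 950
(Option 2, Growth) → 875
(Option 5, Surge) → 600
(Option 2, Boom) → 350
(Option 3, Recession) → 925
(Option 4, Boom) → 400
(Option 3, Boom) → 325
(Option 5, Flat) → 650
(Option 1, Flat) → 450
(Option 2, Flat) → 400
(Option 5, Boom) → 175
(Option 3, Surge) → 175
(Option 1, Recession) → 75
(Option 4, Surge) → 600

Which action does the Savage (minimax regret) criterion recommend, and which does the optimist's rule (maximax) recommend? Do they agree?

minimax regret → Option 5; maximax → Option 3 (disagree)

Column bests: Recession=925, Flat=975, Growth=875, Boom=400, Surge=950.
Option 1 regrets: 850, 525, 175, 225, 0 → max 850
Option 2 regrets: 725, 575, 0, 50, 0 → max 725
Option 3 regrets: 0, 0, 850, 75, 775 → max 850
Option 4 regrets: 825, 450, 500, 0, 350 → max 825
Option 5 regrets: 575, 325, 675, 225, 350 → max 675
Smallest max regret = 675 → Option 5.
Row maxima: Option 1=950, Option 2=950, Option 3=975, Option 4=600, Option 5=650
Best best-case = 975 → Option 3.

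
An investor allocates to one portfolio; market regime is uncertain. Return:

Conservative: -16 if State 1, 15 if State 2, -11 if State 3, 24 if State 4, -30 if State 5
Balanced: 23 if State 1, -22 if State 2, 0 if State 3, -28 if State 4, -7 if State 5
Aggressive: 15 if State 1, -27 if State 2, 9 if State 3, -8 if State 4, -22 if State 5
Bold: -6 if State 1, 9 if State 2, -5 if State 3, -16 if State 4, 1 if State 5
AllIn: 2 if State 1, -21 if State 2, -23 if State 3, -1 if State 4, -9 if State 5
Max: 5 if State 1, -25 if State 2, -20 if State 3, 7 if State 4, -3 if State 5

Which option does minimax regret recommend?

AllIn

Column bests: State 1=23, State 2=15, State 3=9, State 4=24, State 5=1.
Conservative regrets: 39, 0, 20, 0, 31 → max 39
Balanced regrets: 0, 37, 9, 52, 8 → max 52
Aggressive regrets: 8, 42, 0, 32, 23 → max 42
Bold regrets: 29, 6, 14, 40, 0 → max 40
AllIn regrets: 21, 36, 32, 25, 10 → max 36
Max regrets: 18, 40, 29, 17, 4 → max 40
Smallest max regret = 36 → AllIn.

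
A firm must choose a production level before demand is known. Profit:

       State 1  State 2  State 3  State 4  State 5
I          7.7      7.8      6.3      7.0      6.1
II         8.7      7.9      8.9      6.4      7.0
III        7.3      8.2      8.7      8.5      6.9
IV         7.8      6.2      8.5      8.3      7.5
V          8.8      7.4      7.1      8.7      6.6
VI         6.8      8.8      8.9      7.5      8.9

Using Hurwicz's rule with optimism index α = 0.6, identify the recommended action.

VI

I: 0.6·7.8 + 0.4·6.1 = 7.12
II: 0.6·8.9 + 0.4·6.4 = 7.9
III: 0.6·8.7 + 0.4·6.9 = 7.98
IV: 0.6·8.5 + 0.4·6.2 = 7.58
V: 0.6·8.8 + 0.4·6.6 = 7.92
VI: 0.6·8.9 + 0.4·6.8 = 8.06
Highest Hurwicz score = 8.06 → VI.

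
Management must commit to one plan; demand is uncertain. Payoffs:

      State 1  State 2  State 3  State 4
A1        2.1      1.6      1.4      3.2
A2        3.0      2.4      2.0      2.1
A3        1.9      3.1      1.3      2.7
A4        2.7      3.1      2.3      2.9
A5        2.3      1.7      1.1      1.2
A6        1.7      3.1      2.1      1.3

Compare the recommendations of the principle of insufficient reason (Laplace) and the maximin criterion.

Row averages: A1=2.075, A2=2.375, A3=2.25, A4=2.75, A5=1.575, A6=2.05
Highest average = 2.75 → A4.
Row minima: A1=1.4, A2=2.0, A3=1.3, A4=2.3, A5=1.1, A6=1.3
Best worst-case = 2.3 → A4.

laplace → A4; maximin → A4 (agree)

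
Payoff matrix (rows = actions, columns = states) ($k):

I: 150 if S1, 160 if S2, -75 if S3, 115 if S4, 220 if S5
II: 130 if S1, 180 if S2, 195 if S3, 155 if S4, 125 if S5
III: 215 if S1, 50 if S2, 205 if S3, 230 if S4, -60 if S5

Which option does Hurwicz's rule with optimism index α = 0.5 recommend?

I: 0.5·220 + 0.5·(-75) = 72.5
II: 0.5·195 + 0.5·125 = 160
III: 0.5·230 + 0.5·(-60) = 85
Highest Hurwicz score = 160 → II.

II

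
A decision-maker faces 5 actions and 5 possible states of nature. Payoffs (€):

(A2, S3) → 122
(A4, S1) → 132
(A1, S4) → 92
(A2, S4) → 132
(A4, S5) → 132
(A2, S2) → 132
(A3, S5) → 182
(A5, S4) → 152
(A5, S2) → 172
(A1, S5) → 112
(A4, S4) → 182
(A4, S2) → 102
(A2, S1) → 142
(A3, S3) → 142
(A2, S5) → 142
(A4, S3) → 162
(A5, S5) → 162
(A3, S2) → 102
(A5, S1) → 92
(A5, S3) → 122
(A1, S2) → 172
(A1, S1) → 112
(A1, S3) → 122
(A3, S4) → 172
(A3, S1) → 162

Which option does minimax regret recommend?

Column bests: S1=162, S2=172, S3=162, S4=182, S5=182.
A1 regrets: 50, 0, 40, 90, 70 → max 90
A2 regrets: 20, 40, 40, 50, 40 → max 50
A3 regrets: 0, 70, 20, 10, 0 → max 70
A4 regrets: 30, 70, 0, 0, 50 → max 70
A5 regrets: 70, 0, 40, 30, 20 → max 70
Smallest max regret = 50 → A2.

A2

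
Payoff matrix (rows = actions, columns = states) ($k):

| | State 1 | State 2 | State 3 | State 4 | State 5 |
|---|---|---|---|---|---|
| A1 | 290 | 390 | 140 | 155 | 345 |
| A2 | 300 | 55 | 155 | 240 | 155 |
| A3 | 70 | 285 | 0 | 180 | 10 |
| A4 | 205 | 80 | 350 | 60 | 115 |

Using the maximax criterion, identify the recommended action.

A1

Row maxima: A1=390, A2=300, A3=285, A4=350
Best best-case = 390 → A1.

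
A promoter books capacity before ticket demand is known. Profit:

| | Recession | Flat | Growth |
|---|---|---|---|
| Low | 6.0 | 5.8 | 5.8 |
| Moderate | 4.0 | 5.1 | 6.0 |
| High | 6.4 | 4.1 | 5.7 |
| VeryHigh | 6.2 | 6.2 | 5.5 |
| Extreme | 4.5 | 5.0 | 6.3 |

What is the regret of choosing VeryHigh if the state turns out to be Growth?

Best payoff under Growth is 6.3.
Regret = 6.3 − 5.5 = 0.8.

0.8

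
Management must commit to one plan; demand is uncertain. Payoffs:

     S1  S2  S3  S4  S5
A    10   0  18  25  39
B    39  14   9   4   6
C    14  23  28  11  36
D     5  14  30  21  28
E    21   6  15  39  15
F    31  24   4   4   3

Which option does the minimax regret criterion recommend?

Column bests: S1=39, S2=24, S3=30, S4=39, S5=39.
A regrets: 29, 24, 12, 14, 0 → max 29
B regrets: 0, 10, 21, 35, 33 → max 35
C regrets: 25, 1, 2, 28, 3 → max 28
D regrets: 34, 10, 0, 18, 11 → max 34
E regrets: 18, 18, 15, 0, 24 → max 24
F regrets: 8, 0, 26, 35, 36 → max 36
Smallest max regret = 24 → E.

E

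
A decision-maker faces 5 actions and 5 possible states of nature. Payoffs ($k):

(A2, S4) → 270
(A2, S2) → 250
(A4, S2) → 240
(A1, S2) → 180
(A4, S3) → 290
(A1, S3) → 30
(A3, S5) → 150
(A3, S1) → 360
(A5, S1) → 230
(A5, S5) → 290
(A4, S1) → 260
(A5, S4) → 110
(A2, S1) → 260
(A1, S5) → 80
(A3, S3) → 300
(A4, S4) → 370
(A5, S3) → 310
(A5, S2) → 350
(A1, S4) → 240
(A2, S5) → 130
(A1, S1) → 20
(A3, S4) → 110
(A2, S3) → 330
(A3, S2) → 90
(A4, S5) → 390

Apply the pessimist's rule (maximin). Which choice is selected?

Row minima: A1=20, A2=130, A3=90, A4=240, A5=110
Best worst-case = 240 → A4.

A4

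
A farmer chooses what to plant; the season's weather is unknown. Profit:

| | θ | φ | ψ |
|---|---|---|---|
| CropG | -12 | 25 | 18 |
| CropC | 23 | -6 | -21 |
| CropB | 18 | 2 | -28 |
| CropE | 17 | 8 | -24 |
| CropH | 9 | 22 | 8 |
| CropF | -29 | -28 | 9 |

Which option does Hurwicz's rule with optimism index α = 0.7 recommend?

CropH

CropG: 0.7·25 + 0.3·(-12) = 13.9
CropC: 0.7·23 + 0.3·(-21) = 9.8
CropB: 0.7·18 + 0.3·(-28) = 4.2
CropE: 0.7·17 + 0.3·(-24) = 4.7
CropH: 0.7·22 + 0.3·8 = 17.8
CropF: 0.7·9 + 0.3·(-29) = -2.4
Highest Hurwicz score = 17.8 → CropH.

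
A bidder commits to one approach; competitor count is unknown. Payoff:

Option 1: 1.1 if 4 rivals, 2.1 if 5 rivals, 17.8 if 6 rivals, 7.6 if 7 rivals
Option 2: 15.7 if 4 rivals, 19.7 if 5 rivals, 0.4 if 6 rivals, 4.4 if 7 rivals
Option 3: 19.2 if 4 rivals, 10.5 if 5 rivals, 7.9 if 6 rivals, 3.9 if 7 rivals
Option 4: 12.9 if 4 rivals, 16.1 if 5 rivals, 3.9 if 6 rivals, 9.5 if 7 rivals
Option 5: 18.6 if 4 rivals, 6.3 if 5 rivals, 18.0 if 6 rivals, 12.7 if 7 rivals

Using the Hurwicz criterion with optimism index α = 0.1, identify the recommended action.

Option 1: 0.1·17.8 + 0.9·1.1 = 2.77
Option 2: 0.1·19.7 + 0.9·0.4 = 2.33
Option 3: 0.1·19.2 + 0.9·3.9 = 5.43
Option 4: 0.1·16.1 + 0.9·3.9 = 5.12
Option 5: 0.1·18.6 + 0.9·6.3 = 7.53
Highest Hurwicz score = 7.53 → Option 5.

Option 5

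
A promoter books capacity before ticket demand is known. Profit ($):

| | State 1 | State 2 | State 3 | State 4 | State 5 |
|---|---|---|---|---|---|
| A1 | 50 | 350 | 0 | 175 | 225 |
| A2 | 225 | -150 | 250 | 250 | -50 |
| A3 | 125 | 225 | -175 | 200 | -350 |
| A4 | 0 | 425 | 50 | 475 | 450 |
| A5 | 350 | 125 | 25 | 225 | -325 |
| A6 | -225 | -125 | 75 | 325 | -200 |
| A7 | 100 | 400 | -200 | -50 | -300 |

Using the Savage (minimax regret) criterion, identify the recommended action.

A1

Column bests: State 1=350, State 2=425, State 3=250, State 4=475, State 5=450.
A1 regrets: 300, 75, 250, 300, 225 → max 300
A2 regrets: 125, 575, 0, 225, 500 → max 575
A3 regrets: 225, 200, 425, 275, 800 → max 800
A4 regrets: 350, 0, 200, 0, 0 → max 350
A5 regrets: 0, 300, 225, 250, 775 → max 775
A6 regrets: 575, 550, 175, 150, 650 → max 650
A7 regrets: 250, 25, 450, 525, 750 → max 750
Smallest max regret = 300 → A1.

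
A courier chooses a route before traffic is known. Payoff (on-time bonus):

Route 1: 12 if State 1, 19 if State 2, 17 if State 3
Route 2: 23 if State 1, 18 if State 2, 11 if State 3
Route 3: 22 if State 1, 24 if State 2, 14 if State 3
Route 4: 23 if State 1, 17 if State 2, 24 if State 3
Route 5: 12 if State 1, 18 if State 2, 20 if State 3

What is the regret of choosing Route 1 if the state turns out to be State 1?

Best payoff under State 1 is 23.
Regret = 23 − 12 = 11.

11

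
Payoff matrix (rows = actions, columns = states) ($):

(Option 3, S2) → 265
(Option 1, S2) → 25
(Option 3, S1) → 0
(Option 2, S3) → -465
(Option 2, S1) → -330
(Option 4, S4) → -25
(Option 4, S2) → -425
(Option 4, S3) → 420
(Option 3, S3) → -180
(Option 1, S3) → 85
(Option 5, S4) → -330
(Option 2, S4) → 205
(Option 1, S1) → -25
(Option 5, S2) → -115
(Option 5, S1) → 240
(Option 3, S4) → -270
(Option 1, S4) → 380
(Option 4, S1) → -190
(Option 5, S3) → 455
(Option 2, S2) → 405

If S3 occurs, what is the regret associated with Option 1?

Best payoff under S3 is 455.
Regret = 455 − 85 = 370.

370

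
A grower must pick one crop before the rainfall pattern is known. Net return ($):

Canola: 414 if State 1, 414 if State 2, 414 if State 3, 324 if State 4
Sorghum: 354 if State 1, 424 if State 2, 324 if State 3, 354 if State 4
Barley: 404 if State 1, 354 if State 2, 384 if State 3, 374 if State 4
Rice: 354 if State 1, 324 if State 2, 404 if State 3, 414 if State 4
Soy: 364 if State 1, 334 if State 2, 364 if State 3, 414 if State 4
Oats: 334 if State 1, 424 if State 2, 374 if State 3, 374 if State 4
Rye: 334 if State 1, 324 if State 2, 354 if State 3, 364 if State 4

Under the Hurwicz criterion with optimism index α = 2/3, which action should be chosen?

Canola: 2/3·414 + 1/3·324 = 384
Sorghum: 2/3·424 + 1/3·324 = 1172/3
Barley: 2/3·404 + 1/3·354 = 1162/3
Rice: 2/3·414 + 1/3·324 = 384
Soy: 2/3·414 + 1/3·334 = 1162/3
Oats: 2/3·424 + 1/3·334 = 394
Rye: 2/3·364 + 1/3·324 = 1052/3
Highest Hurwicz score = 394 → Oats.

Oats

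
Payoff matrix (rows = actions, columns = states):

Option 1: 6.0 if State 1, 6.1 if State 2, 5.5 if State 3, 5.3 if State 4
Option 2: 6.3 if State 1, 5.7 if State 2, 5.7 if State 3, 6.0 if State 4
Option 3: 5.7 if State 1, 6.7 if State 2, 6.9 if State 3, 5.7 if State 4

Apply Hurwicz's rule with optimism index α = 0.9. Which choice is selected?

Option 1: 0.9·6.1 + 0.1·5.3 = 6.02
Option 2: 0.9·6.3 + 0.1·5.7 = 6.24
Option 3: 0.9·6.9 + 0.1·5.7 = 6.78
Highest Hurwicz score = 6.78 → Option 3.

Option 3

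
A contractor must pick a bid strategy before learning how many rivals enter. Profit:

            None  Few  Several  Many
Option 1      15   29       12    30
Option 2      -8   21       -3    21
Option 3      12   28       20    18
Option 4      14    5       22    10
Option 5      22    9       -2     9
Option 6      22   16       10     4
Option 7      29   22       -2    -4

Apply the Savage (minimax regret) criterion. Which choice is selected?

Column bests: None=29, Few=29, Several=22, Many=30.
Option 1 regrets: 14, 0, 10, 0 → max 14
Option 2 regrets: 37, 8, 25, 9 → max 37
Option 3 regrets: 17, 1, 2, 12 → max 17
Option 4 regrets: 15, 24, 0, 20 → max 24
Option 5 regrets: 7, 20, 24, 21 → max 24
Option 6 regrets: 7, 13, 12, 26 → max 26
Option 7 regrets: 0, 7, 24, 34 → max 34
Smallest max regret = 14 → Option 1.

Option 1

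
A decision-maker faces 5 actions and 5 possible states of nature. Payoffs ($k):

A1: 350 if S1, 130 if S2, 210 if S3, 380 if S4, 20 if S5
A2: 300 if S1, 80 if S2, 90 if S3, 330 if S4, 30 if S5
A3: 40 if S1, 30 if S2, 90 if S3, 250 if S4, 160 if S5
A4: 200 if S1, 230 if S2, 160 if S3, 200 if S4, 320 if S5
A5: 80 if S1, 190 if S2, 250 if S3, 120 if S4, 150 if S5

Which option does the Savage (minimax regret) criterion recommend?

A4

Column bests: S1=350, S2=230, S3=250, S4=380, S5=320.
A1 regrets: 0, 100, 40, 0, 300 → max 300
A2 regrets: 50, 150, 160, 50, 290 → max 290
A3 regrets: 310, 200, 160, 130, 160 → max 310
A4 regrets: 150, 0, 90, 180, 0 → max 180
A5 regrets: 270, 40, 0, 260, 170 → max 270
Smallest max regret = 180 → A4.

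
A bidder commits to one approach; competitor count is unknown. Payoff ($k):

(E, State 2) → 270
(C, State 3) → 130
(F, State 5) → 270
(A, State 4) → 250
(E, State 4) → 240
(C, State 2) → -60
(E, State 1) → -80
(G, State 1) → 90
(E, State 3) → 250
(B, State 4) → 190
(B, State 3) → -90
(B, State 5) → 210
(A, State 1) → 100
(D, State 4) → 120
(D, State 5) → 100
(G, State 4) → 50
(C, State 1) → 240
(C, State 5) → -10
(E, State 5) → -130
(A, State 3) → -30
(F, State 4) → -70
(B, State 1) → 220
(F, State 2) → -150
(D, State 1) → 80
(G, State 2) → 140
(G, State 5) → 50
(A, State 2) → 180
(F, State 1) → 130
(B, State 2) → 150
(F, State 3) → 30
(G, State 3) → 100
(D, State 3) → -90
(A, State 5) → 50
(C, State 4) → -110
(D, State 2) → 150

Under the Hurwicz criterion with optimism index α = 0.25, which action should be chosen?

G

A: 0.25·250 + 0.75·(-30) = 40
B: 0.25·220 + 0.75·(-90) = -12.5
C: 0.25·240 + 0.75·(-110) = -22.5
D: 0.25·150 + 0.75·(-90) = -30
E: 0.25·270 + 0.75·(-130) = -30
F: 0.25·270 + 0.75·(-150) = -45
G: 0.25·140 + 0.75·50 = 72.5
Highest Hurwicz score = 72.5 → G.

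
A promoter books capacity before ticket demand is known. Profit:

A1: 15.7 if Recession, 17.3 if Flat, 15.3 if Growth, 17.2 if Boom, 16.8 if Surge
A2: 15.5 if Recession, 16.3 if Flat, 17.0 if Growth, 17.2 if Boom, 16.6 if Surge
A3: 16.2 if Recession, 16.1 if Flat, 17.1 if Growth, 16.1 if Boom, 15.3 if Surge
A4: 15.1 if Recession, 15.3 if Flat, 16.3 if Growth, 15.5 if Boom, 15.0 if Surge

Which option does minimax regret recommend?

A2

Column bests: Recession=16.2, Flat=17.3, Growth=17.1, Boom=17.2, Surge=16.8.
A1 regrets: 0.5, 0.0, 1.8, 0.0, 0.0 → max 1.8
A2 regrets: 0.7, 1.0, 0.1, 0.0, 0.2 → max 1.0
A3 regrets: 0.0, 1.2, 0.0, 1.1, 1.5 → max 1.5
A4 regrets: 1.1, 2.0, 0.8, 1.7, 1.8 → max 2.0
Smallest max regret = 1.0 → A2.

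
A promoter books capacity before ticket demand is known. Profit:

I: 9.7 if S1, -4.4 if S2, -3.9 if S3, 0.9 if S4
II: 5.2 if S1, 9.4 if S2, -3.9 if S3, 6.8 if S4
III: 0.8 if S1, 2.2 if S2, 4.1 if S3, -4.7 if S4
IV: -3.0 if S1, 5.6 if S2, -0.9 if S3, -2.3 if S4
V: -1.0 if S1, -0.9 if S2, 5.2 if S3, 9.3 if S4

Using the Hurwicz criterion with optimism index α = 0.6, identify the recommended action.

V

I: 0.6·9.7 + 0.4·(-4.4) = 4.06
II: 0.6·9.4 + 0.4·(-3.9) = 4.08
III: 0.6·4.1 + 0.4·(-4.7) = 0.58
IV: 0.6·5.6 + 0.4·(-3.0) = 2.16
V: 0.6·9.3 + 0.4·(-1.0) = 5.18
Highest Hurwicz score = 5.18 → V.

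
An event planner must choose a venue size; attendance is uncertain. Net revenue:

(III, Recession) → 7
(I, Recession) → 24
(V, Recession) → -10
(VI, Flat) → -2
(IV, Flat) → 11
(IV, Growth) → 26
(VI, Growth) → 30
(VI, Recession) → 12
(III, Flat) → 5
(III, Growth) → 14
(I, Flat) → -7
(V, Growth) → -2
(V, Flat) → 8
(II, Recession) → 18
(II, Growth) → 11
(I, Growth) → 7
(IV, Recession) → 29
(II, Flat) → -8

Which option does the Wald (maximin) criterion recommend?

IV

Row minima: I=-7, II=-8, III=5, IV=11, V=-10, VI=-2
Best worst-case = 11 → IV.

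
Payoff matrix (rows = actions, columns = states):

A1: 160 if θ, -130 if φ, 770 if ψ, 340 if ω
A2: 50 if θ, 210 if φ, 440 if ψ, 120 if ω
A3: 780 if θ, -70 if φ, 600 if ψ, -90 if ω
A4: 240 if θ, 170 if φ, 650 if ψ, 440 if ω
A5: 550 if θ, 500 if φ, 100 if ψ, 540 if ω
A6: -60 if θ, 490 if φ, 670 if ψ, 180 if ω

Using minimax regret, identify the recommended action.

A4

Column bests: θ=780, φ=500, ψ=770, ω=540.
A1 regrets: 620, 630, 0, 200 → max 630
A2 regrets: 730, 290, 330, 420 → max 730
A3 regrets: 0, 570, 170, 630 → max 630
A4 regrets: 540, 330, 120, 100 → max 540
A5 regrets: 230, 0, 670, 0 → max 670
A6 regrets: 840, 10, 100, 360 → max 840
Smallest max regret = 540 → A4.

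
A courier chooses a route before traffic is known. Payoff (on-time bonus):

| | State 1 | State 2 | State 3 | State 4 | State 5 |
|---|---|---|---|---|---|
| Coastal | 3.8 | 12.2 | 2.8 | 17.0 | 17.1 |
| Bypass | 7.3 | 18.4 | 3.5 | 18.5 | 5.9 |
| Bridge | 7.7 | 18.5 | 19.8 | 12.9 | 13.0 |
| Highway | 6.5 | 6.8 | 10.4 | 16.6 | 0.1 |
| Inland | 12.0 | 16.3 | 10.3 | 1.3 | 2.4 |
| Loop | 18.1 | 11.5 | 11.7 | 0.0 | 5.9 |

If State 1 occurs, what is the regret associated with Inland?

6.1

Best payoff under State 1 is 18.1.
Regret = 18.1 − 12.0 = 6.1.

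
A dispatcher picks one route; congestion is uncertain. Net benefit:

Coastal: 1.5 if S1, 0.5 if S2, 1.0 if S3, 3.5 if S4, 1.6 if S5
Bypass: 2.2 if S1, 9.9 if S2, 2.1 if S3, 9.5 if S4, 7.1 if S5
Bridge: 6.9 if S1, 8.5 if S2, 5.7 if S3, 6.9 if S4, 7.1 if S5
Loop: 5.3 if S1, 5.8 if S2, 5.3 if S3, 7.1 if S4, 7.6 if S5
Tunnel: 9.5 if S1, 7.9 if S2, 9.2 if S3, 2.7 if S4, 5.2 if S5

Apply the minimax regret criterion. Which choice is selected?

Bridge

Column bests: S1=9.5, S2=9.9, S3=9.2, S4=9.5, S5=7.6.
Coastal regrets: 8.0, 9.4, 8.2, 6.0, 6.0 → max 9.4
Bypass regrets: 7.3, 0.0, 7.1, 0.0, 0.5 → max 7.3
Bridge regrets: 2.6, 1.4, 3.5, 2.6, 0.5 → max 3.5
Loop regrets: 4.2, 4.1, 3.9, 2.4, 0.0 → max 4.2
Tunnel regrets: 0.0, 2.0, 0.0, 6.8, 2.4 → max 6.8
Smallest max regret = 3.5 → Bridge.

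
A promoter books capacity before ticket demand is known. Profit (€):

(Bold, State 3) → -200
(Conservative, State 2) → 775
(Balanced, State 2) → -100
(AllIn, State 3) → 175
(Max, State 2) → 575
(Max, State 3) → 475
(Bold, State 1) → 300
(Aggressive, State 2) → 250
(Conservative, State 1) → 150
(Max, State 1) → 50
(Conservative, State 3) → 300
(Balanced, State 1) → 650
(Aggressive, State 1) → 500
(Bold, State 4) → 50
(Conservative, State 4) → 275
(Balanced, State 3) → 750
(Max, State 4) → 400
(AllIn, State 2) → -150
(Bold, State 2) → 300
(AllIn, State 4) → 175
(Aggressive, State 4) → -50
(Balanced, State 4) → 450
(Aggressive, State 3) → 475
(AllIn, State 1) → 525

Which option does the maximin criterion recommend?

Row minima: Conservative=150, Balanced=-100, Aggressive=-50, Bold=-200, AllIn=-150, Max=50
Best worst-case = 150 → Conservative.

Conservative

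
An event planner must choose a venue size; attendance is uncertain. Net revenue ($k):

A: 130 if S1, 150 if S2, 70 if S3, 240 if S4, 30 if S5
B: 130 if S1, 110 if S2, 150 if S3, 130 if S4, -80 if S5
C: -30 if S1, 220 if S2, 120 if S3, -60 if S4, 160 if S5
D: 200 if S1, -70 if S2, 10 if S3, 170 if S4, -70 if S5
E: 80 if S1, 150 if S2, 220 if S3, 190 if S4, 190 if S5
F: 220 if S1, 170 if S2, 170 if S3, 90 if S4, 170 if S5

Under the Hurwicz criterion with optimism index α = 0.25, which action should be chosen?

A: 0.25·240 + 0.75·30 = 82.5
B: 0.25·150 + 0.75·(-80) = -22.5
C: 0.25·220 + 0.75·(-60) = 10
D: 0.25·200 + 0.75·(-70) = -2.5
E: 0.25·220 + 0.75·80 = 115
F: 0.25·220 + 0.75·90 = 122.5
Highest Hurwicz score = 122.5 → F.

F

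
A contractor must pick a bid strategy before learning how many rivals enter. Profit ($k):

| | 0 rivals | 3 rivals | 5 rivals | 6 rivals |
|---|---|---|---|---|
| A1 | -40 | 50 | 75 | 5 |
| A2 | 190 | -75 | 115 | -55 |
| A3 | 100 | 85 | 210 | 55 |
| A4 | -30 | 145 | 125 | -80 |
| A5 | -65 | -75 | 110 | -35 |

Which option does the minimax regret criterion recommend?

Column bests: 0 rivals=190, 3 rivals=145, 5 rivals=210, 6 rivals=55.
A1 regrets: 230, 95, 135, 50 → max 230
A2 regrets: 0, 220, 95, 110 → max 220
A3 regrets: 90, 60, 0, 0 → max 90
A4 regrets: 220, 0, 85, 135 → max 220
A5 regrets: 255, 220, 100, 90 → max 255
Smallest max regret = 90 → A3.

A3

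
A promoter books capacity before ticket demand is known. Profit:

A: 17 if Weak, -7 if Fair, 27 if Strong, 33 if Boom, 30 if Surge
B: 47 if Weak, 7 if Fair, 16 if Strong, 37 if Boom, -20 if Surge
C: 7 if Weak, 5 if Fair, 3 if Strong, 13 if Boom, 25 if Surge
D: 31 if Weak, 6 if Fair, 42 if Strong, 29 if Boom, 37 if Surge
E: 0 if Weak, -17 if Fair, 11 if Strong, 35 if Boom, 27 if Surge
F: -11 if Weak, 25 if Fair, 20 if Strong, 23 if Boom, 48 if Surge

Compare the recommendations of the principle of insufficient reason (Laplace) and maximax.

Row averages: A=20, B=17.4, C=10.6, D=29, E=11.2, F=21
Highest average = 29 → D.
Row maxima: A=33, B=47, C=25, D=42, E=35, F=48
Best best-case = 48 → F.

laplace → D; maximax → F (disagree)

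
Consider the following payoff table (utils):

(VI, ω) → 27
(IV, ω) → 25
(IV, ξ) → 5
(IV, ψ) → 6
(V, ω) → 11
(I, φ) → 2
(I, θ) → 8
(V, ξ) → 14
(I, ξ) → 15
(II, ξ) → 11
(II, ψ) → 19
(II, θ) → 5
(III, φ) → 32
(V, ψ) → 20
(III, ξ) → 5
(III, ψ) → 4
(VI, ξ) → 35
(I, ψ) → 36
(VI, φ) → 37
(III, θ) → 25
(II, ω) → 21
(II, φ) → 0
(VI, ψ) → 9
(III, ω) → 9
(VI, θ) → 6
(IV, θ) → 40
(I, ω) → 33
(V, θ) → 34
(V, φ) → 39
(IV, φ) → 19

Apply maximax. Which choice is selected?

Row maxima: I=36, II=21, III=32, IV=40, V=39, VI=37
Best best-case = 40 → IV.

IV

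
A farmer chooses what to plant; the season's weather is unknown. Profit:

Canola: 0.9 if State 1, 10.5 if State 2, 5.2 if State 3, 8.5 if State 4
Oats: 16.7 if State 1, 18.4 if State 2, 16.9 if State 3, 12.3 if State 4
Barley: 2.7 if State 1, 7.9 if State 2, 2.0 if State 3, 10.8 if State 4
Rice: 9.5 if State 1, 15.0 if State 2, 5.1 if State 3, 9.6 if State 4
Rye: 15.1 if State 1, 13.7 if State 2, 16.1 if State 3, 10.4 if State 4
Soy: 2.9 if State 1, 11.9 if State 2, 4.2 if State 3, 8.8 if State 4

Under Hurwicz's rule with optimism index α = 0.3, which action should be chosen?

Canola: 0.3·10.5 + 0.7·0.9 = 3.78
Oats: 0.3·18.4 + 0.7·12.3 = 14.13
Barley: 0.3·10.8 + 0.7·2.0 = 4.64
Rice: 0.3·15.0 + 0.7·5.1 = 8.07
Rye: 0.3·16.1 + 0.7·10.4 = 12.11
Soy: 0.3·11.9 + 0.7·2.9 = 5.6
Highest Hurwicz score = 14.13 → Oats.

Oats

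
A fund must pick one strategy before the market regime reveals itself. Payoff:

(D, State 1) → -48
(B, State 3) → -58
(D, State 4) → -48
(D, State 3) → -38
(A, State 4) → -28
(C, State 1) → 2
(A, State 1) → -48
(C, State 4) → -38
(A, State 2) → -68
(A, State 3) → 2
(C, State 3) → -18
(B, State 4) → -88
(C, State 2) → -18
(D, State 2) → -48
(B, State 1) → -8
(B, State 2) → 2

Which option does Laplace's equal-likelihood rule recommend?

Row averages: A=-35.5, B=-38, C=-18, D=-45.5
Highest average = -18 → C.

C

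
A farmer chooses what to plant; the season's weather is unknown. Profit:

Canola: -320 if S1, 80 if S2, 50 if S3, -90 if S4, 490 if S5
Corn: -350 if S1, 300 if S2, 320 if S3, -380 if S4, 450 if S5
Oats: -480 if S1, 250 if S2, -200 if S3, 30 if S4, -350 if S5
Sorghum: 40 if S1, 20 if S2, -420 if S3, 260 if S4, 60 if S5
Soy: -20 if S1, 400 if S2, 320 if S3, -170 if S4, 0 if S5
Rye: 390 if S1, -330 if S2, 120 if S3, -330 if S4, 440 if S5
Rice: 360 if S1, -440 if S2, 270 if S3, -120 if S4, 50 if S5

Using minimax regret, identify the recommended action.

Column bests: S1=390, S2=400, S3=320, S4=260, S5=490.
Canola regrets: 710, 320, 270, 350, 0 → max 710
Corn regrets: 740, 100, 0, 640, 40 → max 740
Oats regrets: 870, 150, 520, 230, 840 → max 870
Sorghum regrets: 350, 380, 740, 0, 430 → max 740
Soy regrets: 410, 0, 0, 430, 490 → max 490
Rye regrets: 0, 730, 200, 590, 50 → max 730
Rice regrets: 30, 840, 50, 380, 440 → max 840
Smallest max regret = 490 → Soy.

Soy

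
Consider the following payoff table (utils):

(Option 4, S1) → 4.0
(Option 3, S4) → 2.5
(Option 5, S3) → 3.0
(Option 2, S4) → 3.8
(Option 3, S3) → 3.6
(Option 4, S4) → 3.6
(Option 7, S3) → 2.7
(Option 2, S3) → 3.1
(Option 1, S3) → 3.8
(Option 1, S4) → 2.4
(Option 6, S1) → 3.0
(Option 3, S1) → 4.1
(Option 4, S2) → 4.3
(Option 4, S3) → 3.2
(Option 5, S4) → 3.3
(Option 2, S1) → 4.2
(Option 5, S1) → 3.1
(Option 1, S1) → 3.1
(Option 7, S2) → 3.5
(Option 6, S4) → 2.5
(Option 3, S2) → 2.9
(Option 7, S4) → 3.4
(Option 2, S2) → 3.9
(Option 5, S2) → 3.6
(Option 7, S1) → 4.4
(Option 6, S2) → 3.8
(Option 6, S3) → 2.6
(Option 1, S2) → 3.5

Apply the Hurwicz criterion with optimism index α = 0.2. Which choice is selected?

Option 1: 0.2·3.8 + 0.8·2.4 = 2.68
Option 2: 0.2·4.2 + 0.8·3.1 = 3.32
Option 3: 0.2·4.1 + 0.8·2.5 = 2.82
Option 4: 0.2·4.3 + 0.8·3.2 = 3.42
Option 5: 0.2·3.6 + 0.8·3.0 = 3.12
Option 6: 0.2·3.8 + 0.8·2.5 = 2.76
Option 7: 0.2·4.4 + 0.8·2.7 = 3.04
Highest Hurwicz score = 3.42 → Option 4.

Option 4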